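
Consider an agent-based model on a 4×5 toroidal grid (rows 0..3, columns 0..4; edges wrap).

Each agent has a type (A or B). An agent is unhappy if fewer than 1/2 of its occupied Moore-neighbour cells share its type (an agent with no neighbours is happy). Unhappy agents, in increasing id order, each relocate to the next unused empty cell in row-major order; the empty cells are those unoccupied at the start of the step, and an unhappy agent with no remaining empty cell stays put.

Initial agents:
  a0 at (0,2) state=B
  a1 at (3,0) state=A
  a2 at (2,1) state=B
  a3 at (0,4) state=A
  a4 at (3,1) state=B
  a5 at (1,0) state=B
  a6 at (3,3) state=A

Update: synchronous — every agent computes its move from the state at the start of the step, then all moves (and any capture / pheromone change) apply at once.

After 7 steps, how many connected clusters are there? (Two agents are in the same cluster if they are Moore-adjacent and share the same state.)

t=1: a0@(0,2):B a1@(0,0):A a2@(2,1):B a3@(0,4):A a4@(3,1):B a5@(1,0):B a6@(3,3):A
t=2: a0@(0,2):B a1@(0,1):A a2@(2,1):B a3@(0,4):A a4@(3,1):B a5@(0,3):B a6@(3,3):A
t=3: a0@(0,2):B a1@(0,0):A a2@(2,1):B a3@(0,4):A a4@(3,1):B a5@(1,0):B a6@(1,1):A
t=4: a0@(0,2):B a1@(0,0):A a2@(2,1):B a3@(0,4):A a4@(3,1):B a5@(0,1):B a6@(0,3):A
t=5: a0@(0,2):B a1@(1,0):A a2@(2,1):B a3@(0,4):A a4@(3,1):B a5@(0,1):B a6@(0,3):A
t=6: a0@(0,2):B a1@(0,0):A a2@(2,1):B a3@(0,4):A a4@(3,1):B a5@(0,1):B a6@(0,3):A
t=7: a0@(0,2):B a1@(1,0):A a2@(2,1):B a3@(0,4):A a4@(3,1):B a5@(0,1):B a6@(0,3):A

2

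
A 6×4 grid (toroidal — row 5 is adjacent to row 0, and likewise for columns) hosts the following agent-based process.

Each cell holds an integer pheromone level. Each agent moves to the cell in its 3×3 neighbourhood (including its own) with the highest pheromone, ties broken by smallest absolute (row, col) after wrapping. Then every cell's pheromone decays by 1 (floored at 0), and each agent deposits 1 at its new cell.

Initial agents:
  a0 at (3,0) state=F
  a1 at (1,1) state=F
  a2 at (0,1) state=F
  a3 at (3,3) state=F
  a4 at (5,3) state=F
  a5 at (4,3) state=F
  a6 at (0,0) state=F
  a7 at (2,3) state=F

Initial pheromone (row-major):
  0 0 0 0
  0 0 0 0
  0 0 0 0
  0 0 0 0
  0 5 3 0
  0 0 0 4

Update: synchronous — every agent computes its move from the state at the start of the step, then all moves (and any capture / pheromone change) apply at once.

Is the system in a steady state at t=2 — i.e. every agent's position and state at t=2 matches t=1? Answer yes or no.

t=1: a0@(4,1) a1@(0,0) a2@(0,0) a3@(4,2) a4@(5,3) a5@(5,3) a6@(5,3) a7@(1,0) | pheromone: 2 0 0 0 / 1 0 0 0 / 0 0 0 0 / 0 0 0 0 / 0 5 3 0 / 0 0 0 6
t=2: a0@(4,1) a1@(5,3) a2@(5,3) a3@(5,3) a4@(5,3) a5@(5,3) a6@(5,3) a7@(0,0) | pheromone: 2 0 0 0 / 0 0 0 0 / 0 0 0 0 / 0 0 0 0 / 0 5 2 0 / 0 0 0 11

no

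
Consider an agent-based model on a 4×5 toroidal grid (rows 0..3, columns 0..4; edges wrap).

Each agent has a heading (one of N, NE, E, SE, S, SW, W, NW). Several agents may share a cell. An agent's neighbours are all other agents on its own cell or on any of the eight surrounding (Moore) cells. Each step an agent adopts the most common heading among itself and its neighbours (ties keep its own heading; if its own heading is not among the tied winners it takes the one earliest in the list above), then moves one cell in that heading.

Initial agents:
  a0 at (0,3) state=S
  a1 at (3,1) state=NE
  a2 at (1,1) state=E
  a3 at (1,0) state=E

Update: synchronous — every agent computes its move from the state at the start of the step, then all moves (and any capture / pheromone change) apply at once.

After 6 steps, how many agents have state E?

t=1: a0@(1,3):S a1@(2,2):NE a2@(1,2):E a3@(1,1):E
t=2: a0@(2,3):S a1@(2,3):E a2@(1,3):E a3@(1,2):E
t=3: a0@(2,4):E a1@(2,4):E a2@(1,4):E a3@(1,3):E
t=4: a0@(2,0):E a1@(2,0):E a2@(1,0):E a3@(1,4):E
t=5: a0@(2,1):E a1@(2,1):E a2@(1,1):E a3@(1,0):E
t=6: a0@(2,2):E a1@(2,2):E a2@(1,2):E a3@(1,1):E

4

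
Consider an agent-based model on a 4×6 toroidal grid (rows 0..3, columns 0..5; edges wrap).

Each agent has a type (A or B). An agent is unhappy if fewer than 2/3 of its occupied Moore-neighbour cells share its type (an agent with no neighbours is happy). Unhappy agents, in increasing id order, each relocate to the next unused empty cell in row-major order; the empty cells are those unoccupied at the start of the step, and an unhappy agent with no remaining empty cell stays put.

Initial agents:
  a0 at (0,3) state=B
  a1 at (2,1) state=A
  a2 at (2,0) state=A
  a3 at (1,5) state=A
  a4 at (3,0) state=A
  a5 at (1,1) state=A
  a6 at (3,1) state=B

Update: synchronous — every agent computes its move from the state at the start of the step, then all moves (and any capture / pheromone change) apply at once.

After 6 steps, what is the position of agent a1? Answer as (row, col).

(2, 1)

t=1: a0@(0,3):B a1@(2,1):A a2@(2,0):A a3@(1,5):A a4@(3,0):A a5@(1,1):A a6@(0,0):B
t=2: a0@(0,3):B a1@(2,1):A a2@(2,0):A a3@(0,1):A a4@(3,0):A a5@(1,1):A a6@(0,2):B
t=3: a0@(0,3):B a1@(2,1):A a2@(2,0):A a3@(0,1):A a4@(3,0):A a5@(1,1):A a6@(0,0):B
t=4: a0@(0,3):B a1@(2,1):A a2@(2,0):A a3@(0,1):A a4@(3,0):A a5@(1,1):A a6@(0,2):B
t=5: a0@(0,3):B a1@(2,1):A a2@(2,0):A a3@(0,1):A a4@(3,0):A a5@(1,1):A a6@(0,0):B
t=6: a0@(0,3):B a1@(2,1):A a2@(2,0):A a3@(0,1):A a4@(3,0):A a5@(1,1):A a6@(0,2):B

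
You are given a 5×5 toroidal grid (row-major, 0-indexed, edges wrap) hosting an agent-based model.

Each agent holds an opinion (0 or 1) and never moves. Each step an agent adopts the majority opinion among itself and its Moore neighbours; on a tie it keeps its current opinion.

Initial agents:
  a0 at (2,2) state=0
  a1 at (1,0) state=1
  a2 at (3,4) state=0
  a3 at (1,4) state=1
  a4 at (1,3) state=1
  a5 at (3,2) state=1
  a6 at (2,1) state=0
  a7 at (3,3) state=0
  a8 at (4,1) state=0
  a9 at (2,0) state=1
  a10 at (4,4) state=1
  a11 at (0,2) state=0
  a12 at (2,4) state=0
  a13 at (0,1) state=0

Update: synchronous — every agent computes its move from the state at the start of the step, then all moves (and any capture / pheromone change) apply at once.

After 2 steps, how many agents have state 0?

9

t=1: a0@(2,2):0 a1@(1,0):1 a2@(3,4):0 a3@(1,4):1 a4@(1,3):0 a5@(3,2):0 a6@(2,1):1 a7@(3,3):0 a8@(4,1):0 a9@(2,0):1 a10@(4,4):0 a11@(0,2):0 a12@(2,4):1 a13@(0,1):0
t=2: (unchanged — steady state)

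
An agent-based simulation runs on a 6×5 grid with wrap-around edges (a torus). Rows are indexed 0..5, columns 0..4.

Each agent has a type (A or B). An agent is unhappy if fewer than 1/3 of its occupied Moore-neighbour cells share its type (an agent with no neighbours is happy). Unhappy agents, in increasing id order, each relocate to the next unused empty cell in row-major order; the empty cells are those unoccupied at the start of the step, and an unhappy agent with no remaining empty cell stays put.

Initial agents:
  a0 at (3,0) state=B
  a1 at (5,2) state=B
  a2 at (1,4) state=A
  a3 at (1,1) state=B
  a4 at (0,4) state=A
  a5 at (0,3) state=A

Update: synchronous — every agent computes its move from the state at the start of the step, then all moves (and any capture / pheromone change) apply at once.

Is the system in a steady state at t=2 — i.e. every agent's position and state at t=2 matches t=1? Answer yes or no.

t=1: a0@(3,0):B a1@(0,0):B a2@(1,4):A a3@(1,1):B a4@(0,4):A a5@(0,3):A
t=2: (unchanged — steady state)

yes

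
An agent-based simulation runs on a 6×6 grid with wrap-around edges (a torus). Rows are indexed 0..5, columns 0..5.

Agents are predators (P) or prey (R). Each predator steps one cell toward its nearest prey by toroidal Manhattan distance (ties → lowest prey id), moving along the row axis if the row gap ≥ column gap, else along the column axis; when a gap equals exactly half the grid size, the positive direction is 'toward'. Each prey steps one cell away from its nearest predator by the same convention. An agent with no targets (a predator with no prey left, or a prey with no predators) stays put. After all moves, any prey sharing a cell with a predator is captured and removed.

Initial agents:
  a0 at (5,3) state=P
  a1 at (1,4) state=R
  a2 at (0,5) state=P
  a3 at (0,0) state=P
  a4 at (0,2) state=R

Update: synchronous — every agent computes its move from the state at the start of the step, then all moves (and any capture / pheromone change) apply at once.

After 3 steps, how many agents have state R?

t=1: a0@(0,3):P a1@(2,4):R a2@(1,5):P a3@(0,1):P a4@(1,2):R
t=2: a0@(1,3):P a1@(3,4):R a2@(2,5):P a3@(1,1):P a4@(2,2):R
t=3: a0@(2,3):P a1@(4,4):R a2@(3,5):P a3@(2,1):P a4@(3,2):R

2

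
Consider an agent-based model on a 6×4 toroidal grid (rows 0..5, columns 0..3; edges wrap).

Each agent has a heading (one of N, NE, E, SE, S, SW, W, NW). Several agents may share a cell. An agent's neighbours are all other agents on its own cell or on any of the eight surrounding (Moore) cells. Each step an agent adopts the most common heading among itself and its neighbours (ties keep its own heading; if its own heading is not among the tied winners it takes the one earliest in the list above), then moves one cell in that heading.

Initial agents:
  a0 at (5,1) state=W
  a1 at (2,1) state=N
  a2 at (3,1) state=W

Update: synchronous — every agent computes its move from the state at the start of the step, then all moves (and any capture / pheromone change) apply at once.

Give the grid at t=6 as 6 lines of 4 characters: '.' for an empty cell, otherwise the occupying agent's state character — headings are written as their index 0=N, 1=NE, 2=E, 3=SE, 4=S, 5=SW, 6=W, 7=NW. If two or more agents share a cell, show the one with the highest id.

t=1: a0@(5,0):W a1@(1,1):N a2@(3,0):W
t=2: a0@(5,3):W a1@(0,1):N a2@(3,3):W
t=3: a0@(5,2):W a1@(5,1):N a2@(3,2):W
t=4: a0@(5,1):W a1@(4,1):N a2@(3,1):W
t=5: a0@(5,0):W a1@(4,0):W a2@(3,0):W
t=6: a0@(5,3):W a1@(4,3):W a2@(3,3):W

....
....
....
...6
...6
...6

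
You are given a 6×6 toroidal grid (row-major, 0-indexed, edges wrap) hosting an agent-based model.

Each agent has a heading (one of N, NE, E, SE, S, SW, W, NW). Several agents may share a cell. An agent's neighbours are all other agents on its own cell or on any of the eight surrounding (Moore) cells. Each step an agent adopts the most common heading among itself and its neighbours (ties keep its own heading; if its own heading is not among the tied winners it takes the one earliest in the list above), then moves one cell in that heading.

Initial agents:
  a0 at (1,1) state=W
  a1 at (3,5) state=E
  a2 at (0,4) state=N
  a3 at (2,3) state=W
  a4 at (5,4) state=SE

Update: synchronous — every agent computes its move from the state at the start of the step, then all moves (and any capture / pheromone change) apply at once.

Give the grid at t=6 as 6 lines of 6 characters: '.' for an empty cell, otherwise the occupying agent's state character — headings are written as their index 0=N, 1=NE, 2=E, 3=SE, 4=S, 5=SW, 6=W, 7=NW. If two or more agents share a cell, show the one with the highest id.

......
.66...
..66..
...6..
......
......

t=1: a0@(1,0):W a1@(3,0):E a2@(5,4):N a3@(2,2):W a4@(0,5):SE
t=2: a0@(1,5):W a1@(3,1):E a2@(4,4):N a3@(2,1):W a4@(1,0):SE
t=3: a0@(1,4):W a1@(3,2):E a2@(3,4):N a3@(2,0):W a4@(1,5):W
t=4: a0@(1,3):W a1@(3,3):E a2@(2,4):N a3@(2,5):W a4@(1,4):W
t=5: a0@(1,2):W a1@(3,4):E a2@(2,3):W a3@(2,4):W a4@(1,3):W
t=6: a0@(1,1):W a1@(3,3):W a2@(2,2):W a3@(2,3):W a4@(1,2):W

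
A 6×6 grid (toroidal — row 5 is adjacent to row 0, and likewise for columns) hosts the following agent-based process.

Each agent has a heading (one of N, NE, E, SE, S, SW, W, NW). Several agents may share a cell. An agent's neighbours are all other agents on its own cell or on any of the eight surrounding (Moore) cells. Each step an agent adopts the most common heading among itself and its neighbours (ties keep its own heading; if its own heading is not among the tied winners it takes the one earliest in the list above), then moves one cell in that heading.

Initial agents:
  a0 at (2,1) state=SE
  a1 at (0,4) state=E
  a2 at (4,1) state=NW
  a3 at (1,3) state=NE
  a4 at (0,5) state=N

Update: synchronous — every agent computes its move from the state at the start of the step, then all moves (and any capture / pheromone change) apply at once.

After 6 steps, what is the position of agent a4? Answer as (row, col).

t=1: a0@(3,2):SE a1@(0,5):E a2@(3,0):NW a3@(0,4):NE a4@(5,5):N
t=2: a0@(4,3):SE a1@(0,0):E a2@(2,5):NW a3@(5,5):NE a4@(4,5):N
t=3: a0@(5,4):SE a1@(0,1):E a2@(1,4):NW a3@(4,0):NE a4@(3,5):N
t=4: a0@(0,5):SE a1@(0,2):E a2@(0,3):NW a3@(3,1):NE a4@(2,5):N
t=5: a0@(1,0):SE a1@(0,3):E a2@(5,2):NW a3@(2,2):NE a4@(1,5):N
t=6: a0@(2,1):SE a1@(0,4):E a2@(4,1):NW a3@(1,3):NE a4@(0,5):N

(0, 5)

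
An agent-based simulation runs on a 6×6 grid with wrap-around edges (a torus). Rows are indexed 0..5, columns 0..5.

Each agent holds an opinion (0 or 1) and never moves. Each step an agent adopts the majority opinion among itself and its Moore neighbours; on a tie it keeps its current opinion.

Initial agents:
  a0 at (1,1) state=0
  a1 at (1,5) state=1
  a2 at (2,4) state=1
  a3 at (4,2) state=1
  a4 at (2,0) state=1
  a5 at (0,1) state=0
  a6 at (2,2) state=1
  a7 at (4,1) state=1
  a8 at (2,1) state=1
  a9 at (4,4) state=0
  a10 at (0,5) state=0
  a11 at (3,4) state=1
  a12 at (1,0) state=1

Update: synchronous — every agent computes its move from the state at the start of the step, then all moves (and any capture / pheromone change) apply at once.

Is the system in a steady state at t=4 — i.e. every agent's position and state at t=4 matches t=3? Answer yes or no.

yes

t=1: a0@(1,1):1 a1@(1,5):1 a2@(2,4):1 a3@(4,2):1 a4@(2,0):1 a5@(0,1):0 a6@(2,2):1 a7@(4,1):1 a8@(2,1):1 a9@(4,4):0 a10@(0,5):1 a11@(3,4):1 a12@(1,0):1
t=2: a0@(1,1):1 a1@(1,5):1 a2@(2,4):1 a3@(4,2):1 a4@(2,0):1 a5@(0,1):1 a6@(2,2):1 a7@(4,1):1 a8@(2,1):1 a9@(4,4):0 a10@(0,5):1 a11@(3,4):1 a12@(1,0):1
t=3: (unchanged — steady state)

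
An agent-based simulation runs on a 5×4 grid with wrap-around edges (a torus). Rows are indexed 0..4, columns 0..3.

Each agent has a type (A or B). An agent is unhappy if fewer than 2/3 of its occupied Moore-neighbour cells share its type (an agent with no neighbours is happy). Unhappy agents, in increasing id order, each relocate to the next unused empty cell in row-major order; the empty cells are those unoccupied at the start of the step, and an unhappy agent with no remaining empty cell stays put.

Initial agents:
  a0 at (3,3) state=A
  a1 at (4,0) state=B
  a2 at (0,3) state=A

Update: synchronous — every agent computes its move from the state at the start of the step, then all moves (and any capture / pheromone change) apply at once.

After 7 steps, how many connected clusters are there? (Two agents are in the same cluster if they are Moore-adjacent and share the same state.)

t=1: a0@(0,0):A a1@(0,1):B a2@(0,2):A
t=2: a0@(0,3):A a1@(1,0):B a2@(1,1):A
t=3: a0@(0,0):A a1@(0,1):B a2@(0,2):A
t=4: a0@(0,3):A a1@(1,0):B a2@(1,1):A
t=5: a0@(0,0):A a1@(0,1):B a2@(0,2):A
t=6: a0@(0,3):A a1@(1,0):B a2@(1,1):A
t=7: a0@(0,0):A a1@(0,1):B a2@(0,2):A

3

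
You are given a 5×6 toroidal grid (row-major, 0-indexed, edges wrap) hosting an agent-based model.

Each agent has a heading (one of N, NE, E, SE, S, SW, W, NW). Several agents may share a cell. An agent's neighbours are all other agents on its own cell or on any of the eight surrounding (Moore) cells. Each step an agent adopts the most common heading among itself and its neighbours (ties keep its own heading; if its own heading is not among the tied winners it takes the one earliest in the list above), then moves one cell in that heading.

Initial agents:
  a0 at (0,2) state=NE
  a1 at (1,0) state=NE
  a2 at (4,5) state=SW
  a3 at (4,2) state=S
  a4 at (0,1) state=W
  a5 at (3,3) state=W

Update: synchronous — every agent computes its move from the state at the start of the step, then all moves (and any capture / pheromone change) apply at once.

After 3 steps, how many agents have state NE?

t=1: a0@(4,3):NE a1@(0,1):NE a2@(0,4):SW a3@(4,1):W a4@(4,2):NE a5@(3,2):W
t=2: a0@(3,4):NE a1@(4,2):NE a2@(1,3):SW a3@(4,0):W a4@(3,3):NE a5@(3,1):W
t=3: a0@(2,5):NE a1@(3,3):NE a2@(2,2):SW a3@(4,5):W a4@(2,4):NE a5@(3,0):W

3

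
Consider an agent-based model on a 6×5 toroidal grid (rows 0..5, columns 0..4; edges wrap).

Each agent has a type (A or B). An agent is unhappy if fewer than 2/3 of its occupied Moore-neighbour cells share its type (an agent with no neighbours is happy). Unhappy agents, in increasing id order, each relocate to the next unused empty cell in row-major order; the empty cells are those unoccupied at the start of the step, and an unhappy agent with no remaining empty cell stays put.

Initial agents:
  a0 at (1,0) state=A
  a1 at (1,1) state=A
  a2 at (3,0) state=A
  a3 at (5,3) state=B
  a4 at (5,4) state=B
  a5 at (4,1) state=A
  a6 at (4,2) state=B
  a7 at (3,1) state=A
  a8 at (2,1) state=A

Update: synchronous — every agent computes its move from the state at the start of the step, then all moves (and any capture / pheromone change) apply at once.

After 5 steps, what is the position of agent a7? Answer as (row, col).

t=1: a0@(1,0):A a1@(1,1):A a2@(3,0):A a3@(5,3):B a4@(5,4):B a5@(4,1):A a6@(0,0):B a7@(3,1):A a8@(2,1):A
t=2: a0@(1,0):A a1@(1,1):A a2@(3,0):A a3@(5,3):B a4@(5,4):B a5@(4,1):A a6@(0,1):B a7@(3,1):A a8@(2,1):A
t=3: a0@(1,0):A a1@(1,1):A a2@(3,0):A a3@(5,3):B a4@(5,4):B a5@(4,1):A a6@(0,0):B a7@(3,1):A a8@(2,1):A
t=4: a0@(1,0):A a1@(1,1):A a2@(3,0):A a3@(5,3):B a4@(5,4):B a5@(4,1):A a6@(0,1):B a7@(3,1):A a8@(2,1):A
t=5: a0@(1,0):A a1@(1,1):A a2@(3,0):A a3@(5,3):B a4@(5,4):B a5@(4,1):A a6@(0,0):B a7@(3,1):A a8@(2,1):A

(3, 1)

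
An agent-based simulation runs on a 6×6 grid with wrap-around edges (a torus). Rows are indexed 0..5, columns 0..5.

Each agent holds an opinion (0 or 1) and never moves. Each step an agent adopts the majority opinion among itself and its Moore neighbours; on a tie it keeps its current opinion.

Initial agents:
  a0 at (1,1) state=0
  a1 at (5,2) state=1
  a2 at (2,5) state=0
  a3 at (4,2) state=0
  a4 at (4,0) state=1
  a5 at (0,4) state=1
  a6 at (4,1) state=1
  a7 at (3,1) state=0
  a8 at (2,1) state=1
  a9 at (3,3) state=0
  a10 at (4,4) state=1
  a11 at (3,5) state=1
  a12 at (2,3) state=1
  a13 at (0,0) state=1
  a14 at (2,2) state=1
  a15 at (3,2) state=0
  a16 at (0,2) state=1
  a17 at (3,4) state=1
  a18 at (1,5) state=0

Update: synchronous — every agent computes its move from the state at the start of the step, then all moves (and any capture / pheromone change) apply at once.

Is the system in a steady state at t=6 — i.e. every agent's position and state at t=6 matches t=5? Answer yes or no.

no

t=1: a0@(1,1):1 a1@(5,2):1 a2@(2,5):0 a3@(4,2):0 a4@(4,0):1 a5@(0,4):1 a6@(4,1):1 a7@(3,1):1 a8@(2,1):0 a9@(3,3):1 a10@(4,4):1 a11@(3,5):1 a12@(2,3):1 a13@(0,0):0 a14@(2,2):0 a15@(3,2):0 a16@(0,2):1 a17@(3,4):1 a18@(1,5):0
t=2: a0@(1,1):0 a1@(5,2):1 a2@(2,5):0 a3@(4,2):1 a4@(4,0):1 a5@(0,4):1 a6@(4,1):1 a7@(3,1):0 a8@(2,1):0 a9@(3,3):1 a10@(4,4):1 a11@(3,5):1 a12@(2,3):1 a13@(0,0):0 a14@(2,2):1 a15@(3,2):0 a16@(0,2):1 a17@(3,4):1 a18@(1,5):0
t=3: a0@(1,1):0 a1@(5,2):1 a2@(2,5):0 a3@(4,2):1 a4@(4,0):1 a5@(0,4):1 a6@(4,1):1 a7@(3,1):1 a8@(2,1):0 a9@(3,3):1 a10@(4,4):1 a11@(3,5):1 a12@(2,3):1 a13@(0,0):0 a14@(2,2):0 a15@(3,2):1 a16@(0,2):1 a17@(3,4):1 a18@(1,5):0
t=4: a0@(1,1):0 a1@(5,2):1 a2@(2,5):0 a3@(4,2):1 a4@(4,0):1 a5@(0,4):1 a6@(4,1):1 a7@(3,1):1 a8@(2,1):0 a9@(3,3):1 a10@(4,4):1 a11@(3,5):1 a12@(2,3):1 a13@(0,0):0 a14@(2,2):1 a15@(3,2):1 a16@(0,2):1 a17@(3,4):1 a18@(1,5):0
t=5: a0@(1,1):0 a1@(5,2):1 a2@(2,5):0 a3@(4,2):1 a4@(4,0):1 a5@(0,4):1 a6@(4,1):1 a7@(3,1):1 a8@(2,1):1 a9@(3,3):1 a10@(4,4):1 a11@(3,5):1 a12@(2,3):1 a13@(0,0):0 a14@(2,2):1 a15@(3,2):1 a16@(0,2):1 a17@(3,4):1 a18@(1,5):0
t=6: a0@(1,1):1 a1@(5,2):1 a2@(2,5):0 a3@(4,2):1 a4@(4,0):1 a5@(0,4):1 a6@(4,1):1 a7@(3,1):1 a8@(2,1):1 a9@(3,3):1 a10@(4,4):1 a11@(3,5):1 a12@(2,3):1 a13@(0,0):0 a14@(2,2):1 a15@(3,2):1 a16@(0,2):1 a17@(3,4):1 a18@(1,5):0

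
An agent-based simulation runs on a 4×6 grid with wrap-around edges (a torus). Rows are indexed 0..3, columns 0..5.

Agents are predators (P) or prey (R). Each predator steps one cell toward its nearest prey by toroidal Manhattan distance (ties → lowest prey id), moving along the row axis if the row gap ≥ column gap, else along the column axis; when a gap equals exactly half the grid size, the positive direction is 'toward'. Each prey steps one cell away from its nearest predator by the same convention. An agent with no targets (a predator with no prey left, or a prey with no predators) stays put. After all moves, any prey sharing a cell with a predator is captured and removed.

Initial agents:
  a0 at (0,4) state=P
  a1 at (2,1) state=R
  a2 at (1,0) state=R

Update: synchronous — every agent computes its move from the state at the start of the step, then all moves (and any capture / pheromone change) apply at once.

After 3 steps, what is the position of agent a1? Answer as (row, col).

t=1: a0@(0,5):P a1@(2,0):R a2@(1,1):R
t=2: a0@(1,5):P a1@(1,0):R a2@(1,2):R
t=3: a0@(1,0):P a1@(1,1):R a2@(1,1):R

(1, 1)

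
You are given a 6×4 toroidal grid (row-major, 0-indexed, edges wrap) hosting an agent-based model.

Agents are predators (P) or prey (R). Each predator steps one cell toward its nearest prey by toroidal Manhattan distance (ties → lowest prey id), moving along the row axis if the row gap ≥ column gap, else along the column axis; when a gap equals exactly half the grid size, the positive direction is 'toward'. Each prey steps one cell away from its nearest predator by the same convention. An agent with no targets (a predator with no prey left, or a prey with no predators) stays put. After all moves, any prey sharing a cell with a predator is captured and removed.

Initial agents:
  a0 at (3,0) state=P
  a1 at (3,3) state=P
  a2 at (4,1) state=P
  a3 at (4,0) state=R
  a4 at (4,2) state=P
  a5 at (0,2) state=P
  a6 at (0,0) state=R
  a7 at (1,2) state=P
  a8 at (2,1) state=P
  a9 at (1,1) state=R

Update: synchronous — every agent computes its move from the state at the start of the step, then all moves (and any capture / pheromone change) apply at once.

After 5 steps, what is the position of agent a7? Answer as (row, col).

t=1: a0@(4,0):P a1@(4,3):P a2@(4,0):P a3@(5,0):R a4@(4,3):P a5@(0,3):P a7@(1,1):P a8@(1,1):P a9@(1,0):R
t=2: a0@(5,0):P a1@(5,3):P a2@(5,0):P a3@(0,0):R a4@(5,3):P a5@(5,3):P a7@(1,0):P a8@(1,0):P a9@(1,3):R
t=3: a0@(0,0):P a1@(0,3):P a2@(0,0):P a3@(1,0):R a4@(0,3):P a5@(0,3):P a7@(0,0):P a8@(0,0):P a9@(1,2):R
t=4: a0@(1,0):P a1@(1,3):P a2@(1,0):P a3@(2,0):R a4@(1,3):P a5@(1,3):P a7@(1,0):P a8@(1,0):P a9@(2,2):R
t=5: a0@(2,0):P a1@(2,3):P a2@(2,0):P a3@(3,0):R a4@(2,3):P a5@(2,3):P a7@(2,0):P a8@(2,0):P a9@(3,2):R

(2, 0)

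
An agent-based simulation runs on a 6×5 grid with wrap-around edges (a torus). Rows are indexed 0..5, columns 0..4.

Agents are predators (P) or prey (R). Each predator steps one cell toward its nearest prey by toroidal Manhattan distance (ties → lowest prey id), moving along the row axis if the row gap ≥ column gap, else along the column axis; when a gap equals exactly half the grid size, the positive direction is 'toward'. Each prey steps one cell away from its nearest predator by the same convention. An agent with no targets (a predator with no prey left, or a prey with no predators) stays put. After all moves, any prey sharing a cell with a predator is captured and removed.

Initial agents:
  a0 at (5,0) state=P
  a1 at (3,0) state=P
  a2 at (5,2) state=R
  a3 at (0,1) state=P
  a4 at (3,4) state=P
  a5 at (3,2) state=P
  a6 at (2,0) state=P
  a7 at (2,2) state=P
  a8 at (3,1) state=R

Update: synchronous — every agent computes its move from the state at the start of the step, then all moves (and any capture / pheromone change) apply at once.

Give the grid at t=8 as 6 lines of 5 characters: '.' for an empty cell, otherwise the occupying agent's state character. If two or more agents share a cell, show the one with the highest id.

t=1: a0@(5,1):P a1@(3,1):P a2@(5,3):R a3@(5,1):P a4@(3,0):P a5@(3,1):P a6@(3,0):P a7@(3,2):P
t=2: a0@(5,2):P a1@(4,1):P a2@(5,4):R a3@(5,2):P a4@(4,0):P a5@(4,1):P a6@(4,0):P a7@(4,2):P
t=3: a0@(5,3):P a1@(4,0):P a3@(5,3):P a4@(5,0):P a5@(4,0):P a6@(5,0):P a7@(4,3):P
t=4: (unchanged — steady state)

.....
.....
.....
.....
P..P.
P..P.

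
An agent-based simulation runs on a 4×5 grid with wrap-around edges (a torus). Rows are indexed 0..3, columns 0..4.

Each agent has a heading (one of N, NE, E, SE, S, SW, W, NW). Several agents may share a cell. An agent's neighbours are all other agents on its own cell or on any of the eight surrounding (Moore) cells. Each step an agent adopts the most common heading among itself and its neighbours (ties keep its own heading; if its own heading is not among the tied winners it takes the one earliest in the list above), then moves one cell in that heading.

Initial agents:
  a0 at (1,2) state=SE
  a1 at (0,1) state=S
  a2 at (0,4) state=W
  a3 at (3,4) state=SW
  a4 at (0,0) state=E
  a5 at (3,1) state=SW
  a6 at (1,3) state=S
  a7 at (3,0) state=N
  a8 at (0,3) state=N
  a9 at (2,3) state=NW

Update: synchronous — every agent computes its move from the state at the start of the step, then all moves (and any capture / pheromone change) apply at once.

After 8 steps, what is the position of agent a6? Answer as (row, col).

(3, 3)

t=1: a0@(2,2):S a1@(1,1):S a2@(3,4):N a3@(2,4):N a4@(1,4):SW a5@(0,0):SW a6@(2,3):S a7@(0,4):SW a8@(3,3):N a9@(1,2):NW
t=2: a0@(3,2):S a1@(2,1):S a2@(2,4):N a3@(1,4):N a4@(2,3):SW a5@(1,4):SW a6@(1,3):N a7@(1,3):SW a8@(2,3):N a9@(2,2):S
t=3: a0@(0,2):S a1@(3,1):S a2@(1,4):N a3@(0,4):N a4@(1,3):N a5@(0,4):N a6@(0,3):N a7@(0,3):N a8@(1,3):N a9@(3,2):S
t=4: a0@(3,2):N a1@(0,1):S a2@(0,4):N a3@(3,4):N a4@(0,3):N a5@(3,4):N a6@(3,3):N a7@(3,3):N a8@(0,3):N a9@(0,2):S
t=5: a0@(2,2):N a1@(1,1):S a2@(3,4):N a3@(2,4):N a4@(3,3):N a5@(2,4):N a6@(2,3):N a7@(2,3):N a8@(3,3):N a9@(3,2):N
t=6: a0@(1,2):N a1@(2,1):S a2@(2,4):N a3@(1,4):N a4@(2,3):N a5@(1,4):N a6@(1,3):N a7@(1,3):N a8@(2,3):N a9@(2,2):N
t=7: a0@(0,2):N a1@(1,1):N a2@(1,4):N a3@(0,4):N a4@(1,3):N a5@(0,4):N a6@(0,3):N a7@(0,3):N a8@(1,3):N a9@(1,2):N
t=8: a0@(3,2):N a1@(0,1):N a2@(0,4):N a3@(3,4):N a4@(0,3):N a5@(3,4):N a6@(3,3):N a7@(3,3):N a8@(0,3):N a9@(0,2):N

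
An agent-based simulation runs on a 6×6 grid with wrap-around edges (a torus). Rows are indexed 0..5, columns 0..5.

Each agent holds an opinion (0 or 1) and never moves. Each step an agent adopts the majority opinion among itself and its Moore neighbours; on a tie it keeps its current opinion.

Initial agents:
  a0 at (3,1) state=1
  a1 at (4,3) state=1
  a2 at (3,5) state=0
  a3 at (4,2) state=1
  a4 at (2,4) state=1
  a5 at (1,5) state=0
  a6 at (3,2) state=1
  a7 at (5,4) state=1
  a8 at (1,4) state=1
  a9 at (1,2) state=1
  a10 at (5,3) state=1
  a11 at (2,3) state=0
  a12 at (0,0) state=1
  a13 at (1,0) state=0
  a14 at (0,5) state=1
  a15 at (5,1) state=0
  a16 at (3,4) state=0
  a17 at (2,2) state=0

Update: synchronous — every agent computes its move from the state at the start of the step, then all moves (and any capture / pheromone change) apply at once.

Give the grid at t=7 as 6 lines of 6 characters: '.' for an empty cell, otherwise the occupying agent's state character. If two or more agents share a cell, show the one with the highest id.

1....1
1.1.11
..110.
.11.00
..11..
.1.11.

t=1: a0@(3,1):1 a1@(4,3):1 a2@(3,5):0 a3@(4,2):1 a4@(2,4):0 a5@(1,5):1 a6@(3,2):1 a7@(5,4):1 a8@(1,4):1 a9@(1,2):0 a10@(5,3):1 a11@(2,3):1 a12@(0,0):0 a13@(1,0):0 a14@(0,5):1 a15@(5,1):1 a16@(3,4):0 a17@(2,2):1
t=2: a0@(3,1):1 a1@(4,3):1 a2@(3,5):0 a3@(4,2):1 a4@(2,4):0 a5@(1,5):1 a6@(3,2):1 a7@(5,4):1 a8@(1,4):1 a9@(1,2):1 a10@(5,3):1 a11@(2,3):1 a12@(0,0):1 a13@(1,0):0 a14@(0,5):1 a15@(5,1):1 a16@(3,4):0 a17@(2,2):1
t=3: a0@(3,1):1 a1@(4,3):1 a2@(3,5):0 a3@(4,2):1 a4@(2,4):0 a5@(1,5):1 a6@(3,2):1 a7@(5,4):1 a8@(1,4):1 a9@(1,2):1 a10@(5,3):1 a11@(2,3):1 a12@(0,0):1 a13@(1,0):1 a14@(0,5):1 a15@(5,1):1 a16@(3,4):0 a17@(2,2):1
t=4: (unchanged — steady state)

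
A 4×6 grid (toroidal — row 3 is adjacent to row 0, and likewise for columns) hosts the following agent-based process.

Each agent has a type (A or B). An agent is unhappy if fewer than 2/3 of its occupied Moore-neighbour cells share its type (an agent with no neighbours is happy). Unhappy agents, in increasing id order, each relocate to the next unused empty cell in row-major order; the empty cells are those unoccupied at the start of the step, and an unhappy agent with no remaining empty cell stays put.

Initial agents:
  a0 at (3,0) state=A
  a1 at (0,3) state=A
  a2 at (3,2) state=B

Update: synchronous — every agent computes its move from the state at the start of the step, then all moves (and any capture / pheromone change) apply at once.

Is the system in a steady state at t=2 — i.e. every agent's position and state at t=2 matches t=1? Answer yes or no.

t=1: a0@(3,0):A a1@(0,0):A a2@(0,1):B
t=2: a0@(0,2):A a1@(0,3):A a2@(0,4):B

no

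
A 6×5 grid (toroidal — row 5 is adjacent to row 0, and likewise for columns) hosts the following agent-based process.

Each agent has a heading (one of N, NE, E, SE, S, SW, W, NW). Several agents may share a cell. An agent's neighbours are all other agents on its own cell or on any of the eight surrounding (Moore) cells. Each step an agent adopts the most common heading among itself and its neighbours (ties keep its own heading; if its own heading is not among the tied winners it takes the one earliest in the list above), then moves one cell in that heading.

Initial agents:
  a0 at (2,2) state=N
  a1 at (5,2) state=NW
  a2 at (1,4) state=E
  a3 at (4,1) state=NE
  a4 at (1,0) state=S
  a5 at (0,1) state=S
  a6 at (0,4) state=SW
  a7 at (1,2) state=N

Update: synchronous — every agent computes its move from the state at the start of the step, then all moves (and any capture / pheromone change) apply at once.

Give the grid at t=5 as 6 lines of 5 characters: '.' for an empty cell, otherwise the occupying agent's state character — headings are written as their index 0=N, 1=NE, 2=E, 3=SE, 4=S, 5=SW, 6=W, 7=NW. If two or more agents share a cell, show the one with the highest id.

4....
4....
..0..
..00.
.....
44...

t=1: a0@(1,2):N a1@(4,1):NW a2@(1,0):E a3@(3,2):NE a4@(2,0):S a5@(1,1):S a6@(1,3):SW a7@(0,2):N
t=2: a0@(0,2):N a1@(3,0):NW a2@(2,0):S a3@(2,3):NE a4@(3,0):S a5@(2,1):S a6@(0,3):N a7@(5,2):N
t=3: a0@(5,2):N a1@(4,0):S a2@(3,0):S a3@(1,4):NE a4@(4,0):S a5@(3,1):S a6@(5,3):N a7@(4,2):N
t=4: a0@(4,2):N a1@(5,0):S a2@(4,0):S a3@(0,0):NE a4@(5,0):S a5@(4,1):S a6@(4,3):N a7@(3,2):N
t=5: a0@(3,2):N a1@(0,0):S a2@(5,0):S a3@(1,0):S a4@(0,0):S a5@(5,1):S a6@(3,3):N a7@(2,2):N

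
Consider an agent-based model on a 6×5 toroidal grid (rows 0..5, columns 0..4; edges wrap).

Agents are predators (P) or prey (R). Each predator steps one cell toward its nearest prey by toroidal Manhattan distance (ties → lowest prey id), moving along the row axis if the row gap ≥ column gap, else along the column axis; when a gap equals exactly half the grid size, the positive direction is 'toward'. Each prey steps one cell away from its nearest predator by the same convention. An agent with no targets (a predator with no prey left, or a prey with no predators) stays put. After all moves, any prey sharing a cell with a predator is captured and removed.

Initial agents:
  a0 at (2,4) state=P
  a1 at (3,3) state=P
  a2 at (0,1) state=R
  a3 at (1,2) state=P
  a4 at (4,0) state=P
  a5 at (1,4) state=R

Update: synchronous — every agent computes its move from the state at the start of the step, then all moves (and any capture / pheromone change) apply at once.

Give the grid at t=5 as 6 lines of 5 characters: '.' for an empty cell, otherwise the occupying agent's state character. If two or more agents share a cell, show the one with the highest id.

.....
.....
....R
P..PP
...P.
.....

t=1: a0@(1,4):P a1@(2,3):P a2@(5,1):R a3@(0,2):P a4@(5,0):P a5@(0,4):R
t=2: a0@(0,4):P a1@(1,3):P a3@(5,2):P a4@(5,1):P a5@(5,4):R
t=3: a0@(5,4):P a1@(0,3):P a3@(5,3):P a4@(5,0):P a5@(4,4):R
t=4: a0@(4,4):P a1@(5,3):P a3@(4,3):P a4@(4,0):P a5@(3,4):R
t=5: a0@(3,4):P a1@(4,3):P a3@(3,3):P a4@(3,0):P a5@(2,4):R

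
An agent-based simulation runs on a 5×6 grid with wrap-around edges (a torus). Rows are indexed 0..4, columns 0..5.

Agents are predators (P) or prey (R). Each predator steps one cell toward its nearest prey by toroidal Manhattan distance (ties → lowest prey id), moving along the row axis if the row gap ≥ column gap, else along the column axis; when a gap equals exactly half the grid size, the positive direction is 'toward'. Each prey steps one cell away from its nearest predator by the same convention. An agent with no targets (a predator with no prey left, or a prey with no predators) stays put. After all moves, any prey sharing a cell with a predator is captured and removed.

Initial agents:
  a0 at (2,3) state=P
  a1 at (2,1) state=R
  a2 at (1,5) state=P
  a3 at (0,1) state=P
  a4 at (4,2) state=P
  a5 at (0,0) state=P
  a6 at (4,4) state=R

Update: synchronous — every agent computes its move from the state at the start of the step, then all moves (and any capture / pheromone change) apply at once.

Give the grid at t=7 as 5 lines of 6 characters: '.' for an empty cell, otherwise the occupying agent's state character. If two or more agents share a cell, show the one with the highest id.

......
......
PP....
R.....
R.....

t=1: a0@(2,2):P a1@(2,0):R a2@(1,0):P a3@(1,1):P a4@(4,3):P a5@(1,0):P a6@(4,5):R
t=2: a0@(2,1):P a1@(3,0):R a2@(2,0):P a3@(2,1):P a4@(4,4):P a5@(2,0):P a6@(4,0):R
t=3: a0@(3,1):P a1@(4,0):R a2@(3,0):P a3@(3,1):P a4@(4,5):P a5@(3,0):P a6@(0,0):R
t=4: a0@(4,1):P a1@(0,0):R a2@(4,0):P a3@(4,1):P a4@(4,0):P a5@(4,0):P a6@(1,0):R
t=5: a0@(0,1):P a1@(1,0):R a2@(0,0):P a3@(0,1):P a4@(0,0):P a5@(0,0):P a6@(2,0):R
t=6: a0@(1,1):P a1@(2,0):R a2@(1,0):P a3@(1,1):P a4@(1,0):P a5@(1,0):P a6@(3,0):R
t=7: a0@(2,1):P a1@(3,0):R a2@(2,0):P a3@(2,1):P a4@(2,0):P a5@(2,0):P a6@(4,0):R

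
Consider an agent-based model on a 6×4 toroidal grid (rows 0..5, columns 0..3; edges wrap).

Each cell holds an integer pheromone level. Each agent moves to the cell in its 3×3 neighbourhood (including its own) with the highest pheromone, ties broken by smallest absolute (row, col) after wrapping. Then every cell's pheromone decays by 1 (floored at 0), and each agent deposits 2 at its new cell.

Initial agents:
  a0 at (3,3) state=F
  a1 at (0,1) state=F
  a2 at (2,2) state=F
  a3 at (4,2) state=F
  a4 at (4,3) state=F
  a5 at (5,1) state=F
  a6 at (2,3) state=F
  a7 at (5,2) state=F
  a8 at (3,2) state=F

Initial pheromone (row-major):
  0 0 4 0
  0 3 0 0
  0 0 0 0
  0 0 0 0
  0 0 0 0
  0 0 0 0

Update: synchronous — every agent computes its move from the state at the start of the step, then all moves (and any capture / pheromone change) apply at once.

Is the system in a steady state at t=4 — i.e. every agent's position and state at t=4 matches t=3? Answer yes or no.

t=1: a0@(2,0) a1@(0,2) a2@(1,1) a3@(3,1) a4@(3,0) a5@(0,2) a6@(1,0) a7@(0,2) a8@(2,1) | pheromone: 0 0 9 0 / 2 4 0 0 / 2 2 0 0 / 2 2 0 0 / 0 0 0 0 / 0 0 0 0
t=2: a0@(1,1) a1@(0,2) a2@(0,2) a3@(2,0) a4@(2,0) a5@(0,2) a6@(1,1) a7@(0,2) a8@(1,1) | pheromone: 0 0 16 0 / 1 9 0 0 / 5 1 0 0 / 1 1 0 0 / 0 0 0 0 / 0 0 0 0
t=3: a0@(0,2) a1@(0,2) a2@(0,2) a3@(1,1) a4@(1,1) a5@(0,2) a6@(0,2) a7@(0,2) a8@(0,2) | pheromone: 0 0 29 0 / 0 12 0 0 / 4 0 0 0 / 0 0 0 0 / 0 0 0 0 / 0 0 0 0
t=4: a0@(0,2) a1@(0,2) a2@(0,2) a3@(0,2) a4@(0,2) a5@(0,2) a6@(0,2) a7@(0,2) a8@(0,2) | pheromone: 0 0 46 0 / 0 11 0 0 / 3 0 0 0 / 0 0 0 0 / 0 0 0 0 / 0 0 0 0

no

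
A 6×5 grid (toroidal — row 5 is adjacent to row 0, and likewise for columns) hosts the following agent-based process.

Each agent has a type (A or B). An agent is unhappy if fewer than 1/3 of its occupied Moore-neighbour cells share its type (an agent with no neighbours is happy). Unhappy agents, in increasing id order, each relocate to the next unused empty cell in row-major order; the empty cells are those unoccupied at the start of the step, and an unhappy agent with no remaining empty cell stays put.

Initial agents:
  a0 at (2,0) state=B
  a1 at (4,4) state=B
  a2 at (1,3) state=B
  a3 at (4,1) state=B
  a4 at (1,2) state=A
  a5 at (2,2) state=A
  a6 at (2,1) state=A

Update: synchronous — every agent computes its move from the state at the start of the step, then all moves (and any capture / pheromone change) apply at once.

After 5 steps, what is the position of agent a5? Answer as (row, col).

t=1: a0@(0,0):B a1@(4,4):B a2@(0,1):B a3@(4,1):B a4@(1,2):A a5@(2,2):A a6@(2,1):A
t=2: (unchanged — steady state)

(2, 2)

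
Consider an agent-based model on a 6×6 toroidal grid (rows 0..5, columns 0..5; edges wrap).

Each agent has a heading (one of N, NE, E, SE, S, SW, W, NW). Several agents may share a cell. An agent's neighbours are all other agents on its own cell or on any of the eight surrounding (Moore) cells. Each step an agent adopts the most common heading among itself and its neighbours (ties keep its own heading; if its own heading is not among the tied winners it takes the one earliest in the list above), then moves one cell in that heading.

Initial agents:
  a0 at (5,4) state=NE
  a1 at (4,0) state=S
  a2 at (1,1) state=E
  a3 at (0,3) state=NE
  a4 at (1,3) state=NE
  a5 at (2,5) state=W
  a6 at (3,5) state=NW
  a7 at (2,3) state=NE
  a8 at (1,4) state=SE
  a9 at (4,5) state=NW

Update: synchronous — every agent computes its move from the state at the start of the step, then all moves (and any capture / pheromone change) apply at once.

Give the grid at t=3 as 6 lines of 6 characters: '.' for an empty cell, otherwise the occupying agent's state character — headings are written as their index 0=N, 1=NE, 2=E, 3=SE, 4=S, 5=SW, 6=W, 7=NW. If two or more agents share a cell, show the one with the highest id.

..7...
..77..
.1....
1.....
11....
1.....

t=1: a0@(4,5):NE a1@(3,5):NW a2@(1,2):E a3@(5,4):NE a4@(0,4):NE a5@(2,4):W a6@(2,4):NW a7@(1,4):NE a8@(0,5):NE a9@(3,4):NW
t=2: a0@(3,0):NE a1@(2,4):NW a2@(1,3):E a3@(4,5):NE a4@(5,5):NE a5@(1,3):NW a6@(1,3):NW a7@(0,5):NE a8@(5,0):NE a9@(2,3):NW
t=3: a0@(2,1):NE a1@(1,3):NW a2@(0,2):NW a3@(3,0):NE a4@(4,0):NE a5@(0,2):NW a6@(0,2):NW a7@(5,0):NE a8@(4,1):NE a9@(1,2):NW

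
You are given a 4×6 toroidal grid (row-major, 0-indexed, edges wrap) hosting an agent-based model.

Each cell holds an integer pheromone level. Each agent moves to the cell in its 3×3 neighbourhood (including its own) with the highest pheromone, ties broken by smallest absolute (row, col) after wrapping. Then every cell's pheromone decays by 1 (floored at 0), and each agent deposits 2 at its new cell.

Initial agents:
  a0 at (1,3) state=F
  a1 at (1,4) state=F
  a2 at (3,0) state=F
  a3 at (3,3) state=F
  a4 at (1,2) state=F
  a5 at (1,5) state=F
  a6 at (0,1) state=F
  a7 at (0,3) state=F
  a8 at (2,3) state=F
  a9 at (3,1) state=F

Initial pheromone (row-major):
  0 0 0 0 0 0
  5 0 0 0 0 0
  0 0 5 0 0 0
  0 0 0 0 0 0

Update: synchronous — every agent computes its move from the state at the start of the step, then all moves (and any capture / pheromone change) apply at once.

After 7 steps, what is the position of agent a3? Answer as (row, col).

t=1: a0@(2,2) a1@(0,3) a2@(0,0) a3@(2,2) a4@(2,2) a5@(1,0) a6@(1,0) a7@(0,2) a8@(2,2) a9@(2,2) | pheromone: 2 0 2 2 0 0 / 8 0 0 0 0 0 / 0 0 14 0 0 0 / 0 0 0 0 0 0
t=2: a0@(2,2) a1@(0,2) a2@(1,0) a3@(2,2) a4@(2,2) a5@(1,0) a6@(1,0) a7@(0,2) a8@(2,2) a9@(2,2) | pheromone: 1 0 5 1 0 0 / 13 0 0 0 0 0 / 0 0 23 0 0 0 / 0 0 0 0 0 0
t=3: a0@(2,2) a1@(0,2) a2@(1,0) a3@(2,2) a4@(2,2) a5@(1,0) a6@(1,0) a7@(0,2) a8@(2,2) a9@(2,2) | pheromone: 0 0 8 0 0 0 / 18 0 0 0 0 0 / 0 0 32 0 0 0 / 0 0 0 0 0 0
t=4: a0@(2,2) a1@(0,2) a2@(1,0) a3@(2,2) a4@(2,2) a5@(1,0) a6@(1,0) a7@(0,2) a8@(2,2) a9@(2,2) | pheromone: 0 0 11 0 0 0 / 23 0 0 0 0 0 / 0 0 41 0 0 0 / 0 0 0 0 0 0
t=5: a0@(2,2) a1@(0,2) a2@(1,0) a3@(2,2) a4@(2,2) a5@(1,0) a6@(1,0) a7@(0,2) a8@(2,2) a9@(2,2) | pheromone: 0 0 14 0 0 0 / 28 0 0 0 0 0 / 0 0 50 0 0 0 / 0 0 0 0 0 0
t=6: a0@(2,2) a1@(0,2) a2@(1,0) a3@(2,2) a4@(2,2) a5@(1,0) a6@(1,0) a7@(0,2) a8@(2,2) a9@(2,2) | pheromone: 0 0 17 0 0 0 / 33 0 0 0 0 0 / 0 0 59 0 0 0 / 0 0 0 0 0 0
t=7: a0@(2,2) a1@(0,2) a2@(1,0) a3@(2,2) a4@(2,2) a5@(1,0) a6@(1,0) a7@(0,2) a8@(2,2) a9@(2,2) | pheromone: 0 0 20 0 0 0 / 38 0 0 0 0 0 / 0 0 68 0 0 0 / 0 0 0 0 0 0

(2, 2)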